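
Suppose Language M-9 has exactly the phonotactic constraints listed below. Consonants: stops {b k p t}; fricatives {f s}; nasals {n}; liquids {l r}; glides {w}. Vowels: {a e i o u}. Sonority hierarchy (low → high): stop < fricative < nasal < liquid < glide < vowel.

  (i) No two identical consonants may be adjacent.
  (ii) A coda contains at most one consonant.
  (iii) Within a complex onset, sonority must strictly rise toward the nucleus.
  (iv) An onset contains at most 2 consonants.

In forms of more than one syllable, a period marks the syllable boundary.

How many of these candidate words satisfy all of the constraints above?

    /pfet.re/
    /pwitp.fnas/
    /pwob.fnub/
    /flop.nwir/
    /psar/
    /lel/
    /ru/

6

/pfet.re/ — σ1 onset /pf/ (1→2 rises), coda /t/ ok; σ2 onset /r/, coda /∅/ ok → phonotactically legal
/pwitp.fnas/ — violates constraint (ii): syllable 1 coda /tp/ has 2 consonants (> 1) → phonotactically illegal
/pwob.fnub/ — σ1 onset /pw/ (1→5 rises), coda /b/ ok; σ2 onset /fn/ (2→3 rises), coda /b/ ok → phonotactically legal
/flop.nwir/ — σ1 onset /fl/ (2→4 rises), coda /p/ ok; σ2 onset /nw/ (3→5 rises), coda /r/ ok → phonotactically legal
/psar/ — σ1 onset /ps/ (1→2 rises), coda /r/ ok → phonotactically legal
/lel/ — σ1 onset /l/, coda /l/ ok → phonotactically legal
/ru/ — σ1 onset /r/, coda /∅/ ok → phonotactically legal
Phonotactically legal: /pfet.re/, /pwob.fnub/, /flop.nwir/, /psar/, /lel/, /ru/ → 6.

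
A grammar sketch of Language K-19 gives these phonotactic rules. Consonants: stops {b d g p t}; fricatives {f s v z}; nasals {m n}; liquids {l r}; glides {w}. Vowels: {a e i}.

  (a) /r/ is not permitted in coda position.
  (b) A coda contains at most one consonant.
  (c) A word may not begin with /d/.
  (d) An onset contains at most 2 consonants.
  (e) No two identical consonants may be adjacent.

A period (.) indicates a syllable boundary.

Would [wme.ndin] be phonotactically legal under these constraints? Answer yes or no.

yes

[wme.ndin] — σ1 onset /wm/ (2C), coda /∅/ ok; σ2 onset /nd/ (2C), coda /n/ ok → phonotactically legal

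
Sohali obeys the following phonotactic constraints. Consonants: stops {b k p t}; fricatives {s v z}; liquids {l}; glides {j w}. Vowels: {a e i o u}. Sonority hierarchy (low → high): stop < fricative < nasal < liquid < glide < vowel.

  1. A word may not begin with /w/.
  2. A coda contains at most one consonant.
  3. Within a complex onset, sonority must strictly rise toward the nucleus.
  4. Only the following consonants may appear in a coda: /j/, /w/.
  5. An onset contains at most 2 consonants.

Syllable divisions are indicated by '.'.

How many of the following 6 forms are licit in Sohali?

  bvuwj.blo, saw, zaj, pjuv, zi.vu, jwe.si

3

bvuwj.blo — violates constraint 2: syllable 1 coda /wj/ has 2 consonants (> 1) → illicit
saw — σ1 onset /s/, coda /w/ ok → licit
zaj — σ1 onset /z/, coda /j/ ok → licit
pjuv — violates constraint 4: syllable 1 coda contains /v/, which is not a licensed coda consonant → illicit
zi.vu — σ1 onset /z/, coda /∅/ ok; σ2 onset /v/, coda /∅/ ok → licit
jwe.si — violates constraint 3: syllable 1 onset /jw/: /j/ (glide, 5) → /w/ (glide, 5) does not rise → illicit
Licit: saw, zaj, zi.vu → 3.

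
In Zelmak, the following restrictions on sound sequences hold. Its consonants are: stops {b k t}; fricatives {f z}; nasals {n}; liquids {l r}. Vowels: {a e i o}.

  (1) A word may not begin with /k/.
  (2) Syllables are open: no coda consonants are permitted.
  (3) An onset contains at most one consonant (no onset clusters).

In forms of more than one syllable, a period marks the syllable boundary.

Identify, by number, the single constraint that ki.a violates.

1

ki.a: word begins with /k/.
This is a violation of constraint 1: "A word may not begin with /k/."
The remaining constraints (2, 3) are satisfied.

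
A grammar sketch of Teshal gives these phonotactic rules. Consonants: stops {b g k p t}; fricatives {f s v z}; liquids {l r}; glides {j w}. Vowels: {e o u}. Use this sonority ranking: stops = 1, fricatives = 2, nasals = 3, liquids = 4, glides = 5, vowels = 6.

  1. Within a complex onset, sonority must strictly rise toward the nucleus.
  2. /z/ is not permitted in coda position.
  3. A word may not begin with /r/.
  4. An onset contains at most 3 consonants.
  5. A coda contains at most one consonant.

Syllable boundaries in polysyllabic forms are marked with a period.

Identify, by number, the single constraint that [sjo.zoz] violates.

2

[sjo.zoz]: syllable 2 coda contains /z/.
This is a violation of constraint 2: "/z/ is not permitted in coda position."
The remaining constraints (1, 3, 4, 5) are satisfied.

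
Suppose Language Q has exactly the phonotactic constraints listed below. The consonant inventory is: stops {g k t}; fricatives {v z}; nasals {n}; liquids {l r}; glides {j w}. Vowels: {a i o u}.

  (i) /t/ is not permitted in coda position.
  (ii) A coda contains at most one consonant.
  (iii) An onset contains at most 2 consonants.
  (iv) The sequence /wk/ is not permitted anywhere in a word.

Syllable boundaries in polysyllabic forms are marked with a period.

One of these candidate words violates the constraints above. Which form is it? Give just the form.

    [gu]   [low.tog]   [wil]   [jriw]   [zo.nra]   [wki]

[wki]

[gu] — σ1 onset /g/, coda /∅/ ok → permitted
[low.tog] — σ1 onset /l/, coda /w/ ok; σ2 onset /t/, coda /g/ ok → permitted
[wil] — σ1 onset /w/, coda /l/ ok → permitted
[jriw] — σ1 onset /jr/ (2C), coda /w/ ok → permitted
[zo.nra] — σ1 onset /z/, coda /∅/ ok; σ2 onset /nr/ (2C), coda /∅/ ok → permitted
[wki] — violates constraint (iv): contains banned sequence /wk/ → not permitted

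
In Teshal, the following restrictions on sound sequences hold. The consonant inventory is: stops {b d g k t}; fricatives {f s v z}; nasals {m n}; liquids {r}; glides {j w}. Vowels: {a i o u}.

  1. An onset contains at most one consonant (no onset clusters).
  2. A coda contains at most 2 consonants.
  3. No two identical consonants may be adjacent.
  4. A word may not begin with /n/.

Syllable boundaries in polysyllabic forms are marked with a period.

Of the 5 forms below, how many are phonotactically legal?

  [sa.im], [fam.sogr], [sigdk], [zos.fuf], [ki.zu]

4

[sa.im] — σ1 onset /s/, coda /∅/ ok; σ2 onset /∅/, coda /m/ ok → phonotactically legal
[fam.sogr] — σ1 onset /f/, coda /m/ ok; σ2 onset /s/, coda /gr/ (2C) ok → phonotactically legal
[sigdk] — violates constraint 2: syllable 1 coda /gdk/ has 3 consonants (> 2) → phonotactically illegal
[zos.fuf] — σ1 onset /z/, coda /s/ ok; σ2 onset /f/, coda /f/ ok → phonotactically legal
[ki.zu] — σ1 onset /k/, coda /∅/ ok; σ2 onset /z/, coda /∅/ ok → phonotactically legal
Phonotactically legal: [sa.im], [fam.sogr], [zos.fuf], [ki.zu] → 4.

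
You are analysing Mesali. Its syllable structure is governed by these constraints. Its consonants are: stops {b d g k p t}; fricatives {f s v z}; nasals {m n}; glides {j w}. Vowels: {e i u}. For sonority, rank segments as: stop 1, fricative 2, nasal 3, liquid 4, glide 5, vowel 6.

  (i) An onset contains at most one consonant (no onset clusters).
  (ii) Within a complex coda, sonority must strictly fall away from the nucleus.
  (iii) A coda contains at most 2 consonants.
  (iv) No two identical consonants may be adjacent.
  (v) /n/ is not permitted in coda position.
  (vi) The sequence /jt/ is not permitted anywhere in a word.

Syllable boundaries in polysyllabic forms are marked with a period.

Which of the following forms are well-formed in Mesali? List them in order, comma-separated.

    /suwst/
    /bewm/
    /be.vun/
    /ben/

/suwst/ — violates constraint (iii): syllable 1 coda /wst/ has 3 consonants (> 2) → ill-formed
/bewm/ — σ1 onset /b/, coda /wm/ (5→3 falls) ok → well-formed
/be.vun/ — violates constraint (v): syllable 2 coda contains /n/ → ill-formed
/ben/ — violates constraint (v): syllable 1 coda contains /n/ → ill-formed

/bewm/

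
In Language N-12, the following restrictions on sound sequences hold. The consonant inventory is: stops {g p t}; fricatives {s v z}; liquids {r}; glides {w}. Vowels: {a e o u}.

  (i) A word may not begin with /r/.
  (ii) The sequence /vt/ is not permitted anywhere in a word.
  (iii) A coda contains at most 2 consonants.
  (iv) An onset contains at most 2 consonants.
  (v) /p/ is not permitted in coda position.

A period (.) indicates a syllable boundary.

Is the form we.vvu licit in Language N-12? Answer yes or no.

yes

we.vvu — σ1 onset /w/, coda /∅/ ok; σ2 onset /vv/ (2C), coda /∅/ ok → licit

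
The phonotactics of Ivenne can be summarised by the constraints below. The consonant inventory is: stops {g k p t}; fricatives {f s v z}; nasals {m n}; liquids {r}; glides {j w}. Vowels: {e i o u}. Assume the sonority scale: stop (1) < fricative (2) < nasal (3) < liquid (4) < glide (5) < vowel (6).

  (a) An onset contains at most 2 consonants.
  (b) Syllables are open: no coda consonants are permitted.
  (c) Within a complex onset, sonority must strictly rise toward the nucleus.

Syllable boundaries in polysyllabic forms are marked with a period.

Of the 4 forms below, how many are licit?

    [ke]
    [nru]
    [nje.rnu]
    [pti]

2

[ke] — σ1 onset /k/, coda /∅/ ok → licit
[nru] — σ1 onset /nr/ (3→4 rises), coda /∅/ ok → licit
[nje.rnu] — violates constraint (c): syllable 2 onset /rn/: /r/ (liquid, 4) → /n/ (nasal, 3) does not rise → illicit
[pti] — violates constraint (c): syllable 1 onset /pt/: /p/ (stop, 1) → /t/ (stop, 1) does not rise → illicit
Licit: [ke], [nru] → 2.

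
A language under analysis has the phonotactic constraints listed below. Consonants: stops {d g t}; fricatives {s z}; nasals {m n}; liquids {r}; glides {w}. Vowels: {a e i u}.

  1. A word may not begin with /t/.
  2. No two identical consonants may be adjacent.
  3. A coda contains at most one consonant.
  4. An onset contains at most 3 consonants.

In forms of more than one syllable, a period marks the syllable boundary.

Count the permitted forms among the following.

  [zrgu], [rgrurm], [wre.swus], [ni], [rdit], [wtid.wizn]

4

[zrgu] — σ1 onset /zrg/ (3C), coda /∅/ ok → permitted
[rgrurm] — violates constraint 3: syllable 1 coda /rm/ has 2 consonants (> 1) → not permitted
[wre.swus] — σ1 onset /wr/ (2C), coda /∅/ ok; σ2 onset /sw/ (2C), coda /s/ ok → permitted
[ni] — σ1 onset /n/, coda /∅/ ok → permitted
[rdit] — σ1 onset /rd/ (2C), coda /t/ ok → permitted
[wtid.wizn] — violates constraint 3: syllable 2 coda /zn/ has 2 consonants (> 1) → not permitted
Permitted: [zrgu], [wre.swus], [ni], [rdit] → 4.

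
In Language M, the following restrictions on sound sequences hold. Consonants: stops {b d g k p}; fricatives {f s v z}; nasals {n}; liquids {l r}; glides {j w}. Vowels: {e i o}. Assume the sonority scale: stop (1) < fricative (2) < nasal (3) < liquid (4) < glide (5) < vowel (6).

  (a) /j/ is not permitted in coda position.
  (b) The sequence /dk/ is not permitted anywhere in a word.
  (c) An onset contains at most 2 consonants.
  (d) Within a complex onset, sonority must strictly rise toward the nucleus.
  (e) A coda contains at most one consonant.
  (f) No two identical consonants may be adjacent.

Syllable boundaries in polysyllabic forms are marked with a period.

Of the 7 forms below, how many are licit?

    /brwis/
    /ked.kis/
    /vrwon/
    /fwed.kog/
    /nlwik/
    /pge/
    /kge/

/brwis/ — violates constraint (c): syllable 1 onset /brw/ has 3 consonants (> 2) → illicit
/ked.kis/ — violates constraint (b): contains banned sequence /dk/ → illicit
/vrwon/ — violates constraint (c): syllable 1 onset /vrw/ has 3 consonants (> 2) → illicit
/fwed.kog/ — violates constraint (b): contains banned sequence /dk/ → illicit
/nlwik/ — violates constraint (c): syllable 1 onset /nlw/ has 3 consonants (> 2) → illicit
/pge/ — violates constraint (d): syllable 1 onset /pg/: /p/ (stop, 1) → /g/ (stop, 1) does not rise → illicit
/kge/ — violates constraint (d): syllable 1 onset /kg/: /k/ (stop, 1) → /g/ (stop, 1) does not rise → illicit
No form is licit → 0.

0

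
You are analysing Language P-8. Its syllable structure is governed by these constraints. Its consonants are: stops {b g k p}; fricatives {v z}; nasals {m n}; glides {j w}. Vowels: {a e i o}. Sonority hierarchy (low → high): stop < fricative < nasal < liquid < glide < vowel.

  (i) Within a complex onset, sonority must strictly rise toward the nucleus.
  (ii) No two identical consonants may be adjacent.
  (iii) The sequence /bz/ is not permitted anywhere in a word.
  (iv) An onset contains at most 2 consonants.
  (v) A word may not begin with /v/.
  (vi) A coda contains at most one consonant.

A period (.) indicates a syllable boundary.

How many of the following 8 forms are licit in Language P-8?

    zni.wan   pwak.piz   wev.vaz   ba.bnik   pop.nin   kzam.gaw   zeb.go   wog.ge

zni.wan — σ1 onset /zn/ (2→3 rises), coda /∅/ ok; σ2 onset /w/, coda /n/ ok → licit
pwak.piz — σ1 onset /pw/ (1→5 rises), coda /k/ ok; σ2 onset /p/, coda /z/ ok → licit
wev.vaz — violates constraint (ii): adjacent identical consonants /vv/ → illicit
ba.bnik — σ1 onset /b/, coda /∅/ ok; σ2 onset /bn/ (1→3 rises), coda /k/ ok → licit
pop.nin — σ1 onset /p/, coda /p/ ok; σ2 onset /n/, coda /n/ ok → licit
kzam.gaw — σ1 onset /kz/ (1→2 rises), coda /m/ ok; σ2 onset /g/, coda /w/ ok → licit
zeb.go — σ1 onset /z/, coda /b/ ok; σ2 onset /g/, coda /∅/ ok → licit
wog.ge — violates constraint (ii): adjacent identical consonants /gg/ → illicit
Licit: zni.wan, pwak.piz, ba.bnik, pop.nin, kzam.gaw, zeb.go → 6.

6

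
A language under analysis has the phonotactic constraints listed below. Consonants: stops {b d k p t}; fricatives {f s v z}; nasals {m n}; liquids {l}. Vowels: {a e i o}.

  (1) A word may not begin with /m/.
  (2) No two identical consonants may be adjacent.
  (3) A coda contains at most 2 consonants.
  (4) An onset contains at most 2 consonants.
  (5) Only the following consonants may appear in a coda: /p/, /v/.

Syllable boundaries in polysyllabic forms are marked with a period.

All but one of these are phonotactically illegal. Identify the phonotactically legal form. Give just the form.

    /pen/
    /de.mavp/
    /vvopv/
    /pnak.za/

/de.mavp/

/pen/ — violates constraint 5: syllable 1 coda contains /n/, which is not a licensed coda consonant → phonotactically illegal
/de.mavp/ — σ1 onset /d/, coda /∅/ ok; σ2 onset /m/, coda /vp/ (2C) ok → phonotactically legal
/vvopv/ — violates constraint 2: adjacent identical consonants /vv/ → phonotactically illegal
/pnak.za/ — violates constraint 5: syllable 1 coda contains /k/, which is not a licensed coda consonant → phonotactically illegal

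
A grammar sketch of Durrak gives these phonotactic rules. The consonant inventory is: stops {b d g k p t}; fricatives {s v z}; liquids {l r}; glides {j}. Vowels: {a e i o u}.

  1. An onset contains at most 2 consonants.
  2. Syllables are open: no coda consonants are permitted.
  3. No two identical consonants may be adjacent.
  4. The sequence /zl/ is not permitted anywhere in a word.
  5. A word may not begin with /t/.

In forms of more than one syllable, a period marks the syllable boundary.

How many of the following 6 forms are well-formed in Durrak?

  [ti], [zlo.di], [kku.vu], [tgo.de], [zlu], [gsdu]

[ti] — violates constraint 5: word begins with /t/ → ill-formed
[zlo.di] — violates constraint 4: contains banned sequence /zl/ → ill-formed
[kku.vu] — violates constraint 3: adjacent identical consonants /kk/ → ill-formed
[tgo.de] — violates constraint 5: word begins with /t/ → ill-formed
[zlu] — violates constraint 4: contains banned sequence /zl/ → ill-formed
[gsdu] — violates constraint 1: syllable 1 onset /gsd/ has 3 consonants (> 2) → ill-formed
No form is well-formed → 0.

0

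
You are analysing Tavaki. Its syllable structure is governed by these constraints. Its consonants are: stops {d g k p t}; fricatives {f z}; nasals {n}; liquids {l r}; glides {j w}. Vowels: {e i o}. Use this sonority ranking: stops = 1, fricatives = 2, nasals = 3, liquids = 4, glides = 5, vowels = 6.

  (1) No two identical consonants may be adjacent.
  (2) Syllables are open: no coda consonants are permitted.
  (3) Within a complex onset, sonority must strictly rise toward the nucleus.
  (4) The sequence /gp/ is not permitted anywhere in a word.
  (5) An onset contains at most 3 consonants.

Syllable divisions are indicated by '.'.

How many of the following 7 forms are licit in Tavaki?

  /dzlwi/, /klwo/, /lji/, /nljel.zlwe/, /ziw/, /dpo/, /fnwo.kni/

/dzlwi/ — violates constraint 5: syllable 1 onset /dzlw/ has 4 consonants (> 3) → illicit
/klwo/ — σ1 onset /klw/ (1→4→5 rises), coda /∅/ ok → licit
/lji/ — σ1 onset /lj/ (4→5 rises), coda /∅/ ok → licit
/nljel.zlwe/ — violates constraint 2: syllable 1 coda /l/ has 1 consonant (> 0) → illicit
/ziw/ — violates constraint 2: syllable 1 coda /w/ has 1 consonant (> 0) → illicit
/dpo/ — violates constraint 3: syllable 1 onset /dp/: /d/ (stop, 1) → /p/ (stop, 1) does not rise → illicit
/fnwo.kni/ — σ1 onset /fnw/ (2→3→5 rises), coda /∅/ ok; σ2 onset /kn/ (1→3 rises), coda /∅/ ok → licit
Licit: /klwo/, /lji/, /fnwo.kni/ → 3.

3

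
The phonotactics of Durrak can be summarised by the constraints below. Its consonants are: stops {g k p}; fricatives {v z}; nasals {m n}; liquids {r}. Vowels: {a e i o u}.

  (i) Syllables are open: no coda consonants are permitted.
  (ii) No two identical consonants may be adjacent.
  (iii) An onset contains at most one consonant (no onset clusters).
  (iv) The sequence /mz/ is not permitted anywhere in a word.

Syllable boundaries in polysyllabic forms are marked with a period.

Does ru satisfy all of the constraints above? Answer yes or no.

ru — σ1 onset /r/, coda /∅/ ok → permitted

yes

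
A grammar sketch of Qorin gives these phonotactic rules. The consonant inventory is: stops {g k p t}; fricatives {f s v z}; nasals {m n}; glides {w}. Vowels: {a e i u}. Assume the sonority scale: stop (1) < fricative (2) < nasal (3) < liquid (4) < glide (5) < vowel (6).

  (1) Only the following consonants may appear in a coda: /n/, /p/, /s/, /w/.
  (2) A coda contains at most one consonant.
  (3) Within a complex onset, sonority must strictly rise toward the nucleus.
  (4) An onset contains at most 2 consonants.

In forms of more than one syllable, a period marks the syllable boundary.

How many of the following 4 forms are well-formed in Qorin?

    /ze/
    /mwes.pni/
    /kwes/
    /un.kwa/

4

/ze/ — σ1 onset /z/, coda /∅/ ok → well-formed
/mwes.pni/ — σ1 onset /mw/ (3→5 rises), coda /s/ ok; σ2 onset /pn/ (1→3 rises), coda /∅/ ok → well-formed
/kwes/ — σ1 onset /kw/ (1→5 rises), coda /s/ ok → well-formed
/un.kwa/ — σ1 onset /∅/, coda /n/ ok; σ2 onset /kw/ (1→5 rises), coda /∅/ ok → well-formed
Well-formed: /ze/, /mwes.pni/, /kwes/, /un.kwa/ → 4.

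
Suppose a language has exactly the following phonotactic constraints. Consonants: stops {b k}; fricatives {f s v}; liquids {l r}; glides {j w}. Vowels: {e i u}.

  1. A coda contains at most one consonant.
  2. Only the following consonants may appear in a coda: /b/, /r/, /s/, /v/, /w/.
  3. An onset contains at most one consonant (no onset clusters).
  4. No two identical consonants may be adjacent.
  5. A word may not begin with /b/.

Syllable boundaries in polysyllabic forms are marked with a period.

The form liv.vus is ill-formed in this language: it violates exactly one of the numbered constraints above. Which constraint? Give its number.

liv.vus: adjacent identical consonants /vv/.
This is a violation of constraint 4: "No two identical consonants may be adjacent."
The remaining constraints (1, 2, 3, 5) are satisfied.

4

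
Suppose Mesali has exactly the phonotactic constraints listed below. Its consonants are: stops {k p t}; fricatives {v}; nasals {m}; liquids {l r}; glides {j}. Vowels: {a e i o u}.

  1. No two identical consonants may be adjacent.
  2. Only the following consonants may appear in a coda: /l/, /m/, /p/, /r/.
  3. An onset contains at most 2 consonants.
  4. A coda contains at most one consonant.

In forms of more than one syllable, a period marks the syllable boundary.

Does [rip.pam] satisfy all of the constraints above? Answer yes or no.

no

[rip.pam] — violates constraint 1: adjacent identical consonants /pp/ → phonotactically illegal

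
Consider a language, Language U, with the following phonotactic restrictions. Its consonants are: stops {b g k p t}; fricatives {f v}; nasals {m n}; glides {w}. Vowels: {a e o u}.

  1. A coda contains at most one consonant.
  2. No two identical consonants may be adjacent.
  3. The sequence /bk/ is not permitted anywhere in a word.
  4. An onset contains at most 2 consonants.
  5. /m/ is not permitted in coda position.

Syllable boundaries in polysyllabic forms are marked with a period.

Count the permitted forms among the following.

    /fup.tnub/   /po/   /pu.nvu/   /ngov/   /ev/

/fup.tnub/ — σ1 onset /f/, coda /p/ ok; σ2 onset /tn/ (2C), coda /b/ ok → permitted
/po/ — σ1 onset /p/, coda /∅/ ok → permitted
/pu.nvu/ — σ1 onset /p/, coda /∅/ ok; σ2 onset /nv/ (2C), coda /∅/ ok → permitted
/ngov/ — σ1 onset /ng/ (2C), coda /v/ ok → permitted
/ev/ — σ1 onset /∅/, coda /v/ ok → permitted
Permitted: /fup.tnub/, /po/, /pu.nvu/, /ngov/, /ev/ → 5.

5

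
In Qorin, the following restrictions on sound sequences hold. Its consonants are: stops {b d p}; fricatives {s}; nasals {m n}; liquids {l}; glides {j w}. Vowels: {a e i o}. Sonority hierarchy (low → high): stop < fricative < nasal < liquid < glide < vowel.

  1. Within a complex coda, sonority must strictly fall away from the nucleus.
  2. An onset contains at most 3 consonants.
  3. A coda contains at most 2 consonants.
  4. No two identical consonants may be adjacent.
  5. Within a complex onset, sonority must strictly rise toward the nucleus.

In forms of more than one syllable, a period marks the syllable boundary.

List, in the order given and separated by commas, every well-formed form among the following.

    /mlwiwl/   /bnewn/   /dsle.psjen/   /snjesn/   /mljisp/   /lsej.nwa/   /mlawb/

/mlwiwl/ — σ1 onset /mlw/ (3→4→5 rises), coda /wl/ (5→4 falls) ok → well-formed
/bnewn/ — σ1 onset /bn/ (1→3 rises), coda /wn/ (5→3 falls) ok → well-formed
/dsle.psjen/ — σ1 onset /dsl/ (1→2→4 rises), coda /∅/ ok; σ2 onset /psj/ (1→2→5 rises), coda /n/ ok → well-formed
/snjesn/ — violates constraint 1: syllable 1 coda /sn/: /s/ (fricative, 2) → /n/ (nasal, 3) does not fall → ill-formed
/mljisp/ — σ1 onset /mlj/ (3→4→5 rises), coda /sp/ (2→1 falls) ok → well-formed
/lsej.nwa/ — violates constraint 5: syllable 1 onset /ls/: /l/ (liquid, 4) → /s/ (fricative, 2) does not rise → ill-formed
/mlawb/ — σ1 onset /ml/ (3→4 rises), coda /wb/ (5→1 falls) ok → well-formed

/mlwiwl/, /bnewn/, /dsle.psjen/, /mljisp/, /mlawb/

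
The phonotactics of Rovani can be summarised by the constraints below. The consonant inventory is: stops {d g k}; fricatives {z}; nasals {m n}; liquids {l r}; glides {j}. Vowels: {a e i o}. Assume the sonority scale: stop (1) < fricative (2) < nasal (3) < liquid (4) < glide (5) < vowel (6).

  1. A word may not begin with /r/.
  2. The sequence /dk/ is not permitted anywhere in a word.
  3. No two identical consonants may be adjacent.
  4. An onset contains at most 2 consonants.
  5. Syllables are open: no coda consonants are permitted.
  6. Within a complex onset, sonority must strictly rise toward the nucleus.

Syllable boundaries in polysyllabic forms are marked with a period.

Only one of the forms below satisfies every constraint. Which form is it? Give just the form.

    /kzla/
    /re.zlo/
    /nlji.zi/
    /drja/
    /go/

/go/

/kzla/ — violates constraint 4: syllable 1 onset /kzl/ has 3 consonants (> 2) → illicit
/re.zlo/ — violates constraint 1: word begins with /r/ → illicit
/nlji.zi/ — violates constraint 4: syllable 1 onset /nlj/ has 3 consonants (> 2) → illicit
/drja/ — violates constraint 4: syllable 1 onset /drj/ has 3 consonants (> 2) → illicit
/go/ — σ1 onset /g/, coda /∅/ ok → licit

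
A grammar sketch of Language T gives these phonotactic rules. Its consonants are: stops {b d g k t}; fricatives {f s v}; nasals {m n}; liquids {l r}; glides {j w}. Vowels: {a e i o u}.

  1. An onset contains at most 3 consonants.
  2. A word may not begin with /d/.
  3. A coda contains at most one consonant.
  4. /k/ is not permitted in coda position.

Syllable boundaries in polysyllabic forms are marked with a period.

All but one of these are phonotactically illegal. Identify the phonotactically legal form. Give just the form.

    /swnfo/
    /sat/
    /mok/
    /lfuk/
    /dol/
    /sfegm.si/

/sat/

/swnfo/ — violates constraint 1: syllable 1 onset /swnf/ has 4 consonants (> 3) → phonotactically illegal
/sat/ — σ1 onset /s/, coda /t/ ok → phonotactically legal
/mok/ — violates constraint 4: syllable 1 coda contains /k/ → phonotactically illegal
/lfuk/ — violates constraint 4: syllable 1 coda contains /k/ → phonotactically illegal
/dol/ — violates constraint 2: word begins with /d/ → phonotactically illegal
/sfegm.si/ — violates constraint 3: syllable 1 coda /gm/ has 2 consonants (> 1) → phonotactically illegal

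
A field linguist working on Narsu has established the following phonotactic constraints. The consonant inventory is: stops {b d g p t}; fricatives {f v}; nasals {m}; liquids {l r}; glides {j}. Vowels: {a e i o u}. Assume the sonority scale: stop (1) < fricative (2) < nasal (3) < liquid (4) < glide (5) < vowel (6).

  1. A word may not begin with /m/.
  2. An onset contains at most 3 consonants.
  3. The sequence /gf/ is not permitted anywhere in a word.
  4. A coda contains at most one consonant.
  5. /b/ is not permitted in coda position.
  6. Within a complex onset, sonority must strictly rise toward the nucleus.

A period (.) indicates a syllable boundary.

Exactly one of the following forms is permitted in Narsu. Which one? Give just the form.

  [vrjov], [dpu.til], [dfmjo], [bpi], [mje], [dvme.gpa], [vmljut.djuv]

[vrjov]

[vrjov] — σ1 onset /vrj/ (2→4→5 rises), coda /v/ ok → permitted
[dpu.til] — violates constraint 6: syllable 1 onset /dp/: /d/ (stop, 1) → /p/ (stop, 1) does not rise → not permitted
[dfmjo] — violates constraint 2: syllable 1 onset /dfmj/ has 4 consonants (> 3) → not permitted
[bpi] — violates constraint 6: syllable 1 onset /bp/: /b/ (stop, 1) → /p/ (stop, 1) does not rise → not permitted
[mje] — violates constraint 1: word begins with /m/ → not permitted
[dvme.gpa] — violates constraint 6: syllable 2 onset /gp/: /g/ (stop, 1) → /p/ (stop, 1) does not rise → not permitted
[vmljut.djuv] — violates constraint 2: syllable 1 onset /vmlj/ has 4 consonants (> 3) → not permitted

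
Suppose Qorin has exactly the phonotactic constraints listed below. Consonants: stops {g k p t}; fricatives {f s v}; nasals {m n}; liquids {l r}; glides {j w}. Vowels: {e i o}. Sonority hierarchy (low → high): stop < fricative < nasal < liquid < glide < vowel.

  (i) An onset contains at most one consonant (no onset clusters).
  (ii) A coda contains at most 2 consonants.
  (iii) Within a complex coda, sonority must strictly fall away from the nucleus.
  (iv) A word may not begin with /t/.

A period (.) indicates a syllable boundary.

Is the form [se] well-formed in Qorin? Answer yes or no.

[se] — σ1 onset /s/, coda /∅/ ok → well-formed

yes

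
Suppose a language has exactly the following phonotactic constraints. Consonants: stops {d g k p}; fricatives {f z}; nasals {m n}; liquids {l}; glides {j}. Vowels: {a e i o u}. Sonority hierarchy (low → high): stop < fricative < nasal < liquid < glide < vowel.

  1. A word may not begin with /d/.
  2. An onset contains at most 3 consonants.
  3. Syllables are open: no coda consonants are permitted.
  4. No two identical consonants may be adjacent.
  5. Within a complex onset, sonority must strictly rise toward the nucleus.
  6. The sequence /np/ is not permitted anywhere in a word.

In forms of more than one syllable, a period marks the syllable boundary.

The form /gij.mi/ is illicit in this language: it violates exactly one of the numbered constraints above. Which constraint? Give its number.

/gij.mi/: syllable 1 coda /j/ has 1 consonant (> 0).
This is a violation of constraint 3: "Syllables are open: no coda consonants are permitted."
The remaining constraints (1, 2, 4, 5, 6) are satisfied.

3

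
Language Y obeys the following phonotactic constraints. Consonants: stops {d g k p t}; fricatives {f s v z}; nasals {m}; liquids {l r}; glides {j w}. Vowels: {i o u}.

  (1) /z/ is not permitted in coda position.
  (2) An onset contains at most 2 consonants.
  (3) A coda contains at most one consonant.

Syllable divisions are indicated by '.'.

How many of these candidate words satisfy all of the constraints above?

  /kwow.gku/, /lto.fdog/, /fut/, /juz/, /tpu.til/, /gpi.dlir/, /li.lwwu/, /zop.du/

/kwow.gku/ — σ1 onset /kw/ (2C), coda /w/ ok; σ2 onset /gk/ (2C), coda /∅/ ok → licit
/lto.fdog/ — σ1 onset /lt/ (2C), coda /∅/ ok; σ2 onset /fd/ (2C), coda /g/ ok → licit
/fut/ — σ1 onset /f/, coda /t/ ok → licit
/juz/ — violates constraint 1: syllable 1 coda contains /z/ → illicit
/tpu.til/ — σ1 onset /tp/ (2C), coda /∅/ ok; σ2 onset /t/, coda /l/ ok → licit
/gpi.dlir/ — σ1 onset /gp/ (2C), coda /∅/ ok; σ2 onset /dl/ (2C), coda /r/ ok → licit
/li.lwwu/ — violates constraint 2: syllable 2 onset /lww/ has 3 consonants (> 2) → illicit
/zop.du/ — σ1 onset /z/, coda /p/ ok; σ2 onset /d/, coda /∅/ ok → licit
Licit: /kwow.gku/, /lto.fdog/, /fut/, /tpu.til/, /gpi.dlir/, /zop.du/ → 6.

6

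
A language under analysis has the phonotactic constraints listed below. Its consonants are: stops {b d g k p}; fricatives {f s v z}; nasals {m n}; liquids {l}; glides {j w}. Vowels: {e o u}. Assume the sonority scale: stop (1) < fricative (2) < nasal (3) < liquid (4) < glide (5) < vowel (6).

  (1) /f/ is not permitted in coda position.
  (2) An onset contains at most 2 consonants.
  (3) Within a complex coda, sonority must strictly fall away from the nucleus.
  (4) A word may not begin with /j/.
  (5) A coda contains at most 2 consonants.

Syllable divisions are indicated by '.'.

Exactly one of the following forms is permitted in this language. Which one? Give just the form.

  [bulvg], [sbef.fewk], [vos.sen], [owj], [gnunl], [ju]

[vos.sen]

[bulvg] — violates constraint 5: syllable 1 coda /lvg/ has 3 consonants (> 2) → not permitted
[sbef.fewk] — violates constraint 1: syllable 1 coda contains /f/ → not permitted
[vos.sen] — σ1 onset /v/, coda /s/ ok; σ2 onset /s/, coda /n/ ok → permitted
[owj] — violates constraint 3: syllable 1 coda /wj/: /w/ (glide, 5) → /j/ (glide, 5) does not fall → not permitted
[gnunl] — violates constraint 3: syllable 1 coda /nl/: /n/ (nasal, 3) → /l/ (liquid, 4) does not fall → not permitted
[ju] — violates constraint 4: word begins with /j/ → not permitted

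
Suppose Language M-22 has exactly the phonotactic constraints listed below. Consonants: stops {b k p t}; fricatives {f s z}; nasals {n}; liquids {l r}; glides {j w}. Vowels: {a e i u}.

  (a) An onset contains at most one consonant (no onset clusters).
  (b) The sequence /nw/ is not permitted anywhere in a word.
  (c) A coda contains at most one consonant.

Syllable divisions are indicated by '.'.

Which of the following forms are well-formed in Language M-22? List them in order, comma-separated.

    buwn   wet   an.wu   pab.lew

wet, pab.lew

buwn — violates constraint (c): syllable 1 coda /wn/ has 2 consonants (> 1) → ill-formed
wet — σ1 onset /w/, coda /t/ ok → well-formed
an.wu — violates constraint (b): contains banned sequence /nw/ → ill-formed
pab.lew — σ1 onset /p/, coda /b/ ok; σ2 onset /l/, coda /w/ ok → well-formed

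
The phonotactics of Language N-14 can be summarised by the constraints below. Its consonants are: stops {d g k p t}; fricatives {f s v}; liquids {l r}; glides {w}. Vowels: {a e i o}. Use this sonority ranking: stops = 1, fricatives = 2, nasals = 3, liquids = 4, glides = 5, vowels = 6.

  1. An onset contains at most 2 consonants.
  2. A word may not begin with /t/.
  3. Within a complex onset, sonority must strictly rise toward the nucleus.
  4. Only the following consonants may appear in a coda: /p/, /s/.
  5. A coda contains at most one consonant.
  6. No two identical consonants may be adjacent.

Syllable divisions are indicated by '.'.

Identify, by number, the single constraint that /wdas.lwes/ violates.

3

/wdas.lwes/: syllable 1 onset /wd/: /w/ (glide, 5) → /d/ (stop, 1) does not rise.
This is a violation of constraint 3: "Within a complex onset, sonority must strictly rise toward the nucleus."
The remaining constraints (1, 2, 4, 5, 6) are satisfied.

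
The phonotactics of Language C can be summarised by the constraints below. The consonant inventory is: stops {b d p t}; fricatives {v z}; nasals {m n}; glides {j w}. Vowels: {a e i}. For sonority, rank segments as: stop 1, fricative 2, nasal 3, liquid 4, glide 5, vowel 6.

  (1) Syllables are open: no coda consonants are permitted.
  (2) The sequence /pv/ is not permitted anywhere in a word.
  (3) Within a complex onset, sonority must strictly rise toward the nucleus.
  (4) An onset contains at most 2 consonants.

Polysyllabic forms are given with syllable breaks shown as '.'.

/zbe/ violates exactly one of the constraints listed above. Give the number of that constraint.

/zbe/: syllable 1 onset /zb/: /z/ (fricative, 2) → /b/ (stop, 1) does not rise.
This is a violation of constraint 3: "Within a complex onset, sonority must strictly rise toward the nucleus."
The remaining constraints (1, 2, 4) are satisfied.

3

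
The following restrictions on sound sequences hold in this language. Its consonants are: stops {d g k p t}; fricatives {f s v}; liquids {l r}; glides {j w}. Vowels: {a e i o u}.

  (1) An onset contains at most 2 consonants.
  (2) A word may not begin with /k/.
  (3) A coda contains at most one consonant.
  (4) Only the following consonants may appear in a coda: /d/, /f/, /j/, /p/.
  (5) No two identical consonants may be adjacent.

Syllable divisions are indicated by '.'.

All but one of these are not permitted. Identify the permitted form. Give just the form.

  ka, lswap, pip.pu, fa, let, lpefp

ka — violates constraint 2: word begins with /k/ → not permitted
lswap — violates constraint 1: syllable 1 onset /lsw/ has 3 consonants (> 2) → not permitted
pip.pu — violates constraint 5: adjacent identical consonants /pp/ → not permitted
fa — σ1 onset /f/, coda /∅/ ok → permitted
let — violates constraint 4: syllable 1 coda contains /t/, which is not a licensed coda consonant → not permitted
lpefp — violates constraint 3: syllable 1 coda /fp/ has 2 consonants (> 1) → not permitted

fa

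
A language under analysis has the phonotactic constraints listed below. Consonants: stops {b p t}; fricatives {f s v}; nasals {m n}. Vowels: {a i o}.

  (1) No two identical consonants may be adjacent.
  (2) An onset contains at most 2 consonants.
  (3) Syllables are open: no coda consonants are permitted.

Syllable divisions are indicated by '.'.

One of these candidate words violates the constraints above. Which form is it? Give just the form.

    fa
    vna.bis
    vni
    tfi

fa — σ1 onset /f/, coda /∅/ ok → permitted
vna.bis — violates constraint 3: syllable 2 coda /s/ has 1 consonant (> 0) → not permitted
vni — σ1 onset /vn/ (2C), coda /∅/ ok → permitted
tfi — σ1 onset /tf/ (2C), coda /∅/ ok → permitted

vna.bis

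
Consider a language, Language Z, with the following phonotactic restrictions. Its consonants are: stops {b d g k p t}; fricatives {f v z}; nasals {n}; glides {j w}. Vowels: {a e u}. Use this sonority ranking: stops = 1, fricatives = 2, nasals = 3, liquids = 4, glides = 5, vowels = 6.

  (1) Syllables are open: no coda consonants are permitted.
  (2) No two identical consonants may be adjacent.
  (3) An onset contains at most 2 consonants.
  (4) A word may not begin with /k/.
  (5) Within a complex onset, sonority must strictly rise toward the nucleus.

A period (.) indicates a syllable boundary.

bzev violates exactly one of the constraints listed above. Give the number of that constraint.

1

bzev: syllable 1 coda /v/ has 1 consonant (> 0).
This is a violation of constraint 1: "Syllables are open: no coda consonants are permitted."
The remaining constraints (2, 3, 4, 5) are satisfied.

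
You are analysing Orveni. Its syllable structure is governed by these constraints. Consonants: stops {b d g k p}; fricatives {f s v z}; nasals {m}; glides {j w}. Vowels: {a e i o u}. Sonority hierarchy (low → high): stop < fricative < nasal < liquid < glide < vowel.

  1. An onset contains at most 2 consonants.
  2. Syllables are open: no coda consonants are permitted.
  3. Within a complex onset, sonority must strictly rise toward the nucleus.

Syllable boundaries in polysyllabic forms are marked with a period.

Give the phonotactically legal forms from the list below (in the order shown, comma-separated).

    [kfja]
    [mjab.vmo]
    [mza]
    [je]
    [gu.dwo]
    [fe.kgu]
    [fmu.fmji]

[je], [gu.dwo]

[kfja] — violates constraint 1: syllable 1 onset /kfj/ has 3 consonants (> 2) → phonotactically illegal
[mjab.vmo] — violates constraint 2: syllable 1 coda /b/ has 1 consonant (> 0) → phonotactically illegal
[mza] — violates constraint 3: syllable 1 onset /mz/: /m/ (nasal, 3) → /z/ (fricative, 2) does not rise → phonotactically illegal
[je] — σ1 onset /j/, coda /∅/ ok → phonotactically legal
[gu.dwo] — σ1 onset /g/, coda /∅/ ok; σ2 onset /dw/ (1→5 rises), coda /∅/ ok → phonotactically legal
[fe.kgu] — violates constraint 3: syllable 2 onset /kg/: /k/ (stop, 1) → /g/ (stop, 1) does not rise → phonotactically illegal
[fmu.fmji] — violates constraint 1: syllable 2 onset /fmj/ has 3 consonants (> 2) → phonotactically illegal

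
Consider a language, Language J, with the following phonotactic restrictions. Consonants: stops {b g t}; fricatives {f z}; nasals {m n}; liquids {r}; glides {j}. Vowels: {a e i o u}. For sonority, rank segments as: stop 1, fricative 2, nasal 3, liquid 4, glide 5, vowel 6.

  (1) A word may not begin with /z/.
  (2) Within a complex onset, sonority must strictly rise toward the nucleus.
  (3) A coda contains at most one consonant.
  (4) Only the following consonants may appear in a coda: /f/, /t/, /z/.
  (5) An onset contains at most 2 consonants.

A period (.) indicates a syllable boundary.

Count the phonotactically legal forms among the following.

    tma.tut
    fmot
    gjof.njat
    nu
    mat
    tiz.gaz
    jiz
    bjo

tma.tut — σ1 onset /tm/ (1→3 rises), coda /∅/ ok; σ2 onset /t/, coda /t/ ok → phonotactically legal
fmot — σ1 onset /fm/ (2→3 rises), coda /t/ ok → phonotactically legal
gjof.njat — σ1 onset /gj/ (1→5 rises), coda /f/ ok; σ2 onset /nj/ (3→5 rises), coda /t/ ok → phonotactically legal
nu — σ1 onset /n/, coda /∅/ ok → phonotactically legal
mat — σ1 onset /m/, coda /t/ ok → phonotactically legal
tiz.gaz — σ1 onset /t/, coda /z/ ok; σ2 onset /g/, coda /z/ ok → phonotactically legal
jiz — σ1 onset /j/, coda /z/ ok → phonotactically legal
bjo — σ1 onset /bj/ (1→5 rises), coda /∅/ ok → phonotactically legal
Phonotactically legal: tma.tut, fmot, gjof.njat, nu, mat, tiz.gaz, jiz, bjo → 8.

8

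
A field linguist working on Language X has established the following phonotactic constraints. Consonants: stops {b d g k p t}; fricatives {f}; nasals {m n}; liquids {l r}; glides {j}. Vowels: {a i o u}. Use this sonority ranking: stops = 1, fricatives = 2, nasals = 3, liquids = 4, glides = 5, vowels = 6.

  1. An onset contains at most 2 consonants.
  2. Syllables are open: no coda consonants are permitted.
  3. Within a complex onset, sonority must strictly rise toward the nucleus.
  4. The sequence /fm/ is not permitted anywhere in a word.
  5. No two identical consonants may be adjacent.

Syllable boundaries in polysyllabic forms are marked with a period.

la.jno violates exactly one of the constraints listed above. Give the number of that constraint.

3

la.jno: syllable 2 onset /jn/: /j/ (glide, 5) → /n/ (nasal, 3) does not rise.
This is a violation of constraint 3: "Within a complex onset, sonority must strictly rise toward the nucleus."
The remaining constraints (1, 2, 4, 5) are satisfied.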